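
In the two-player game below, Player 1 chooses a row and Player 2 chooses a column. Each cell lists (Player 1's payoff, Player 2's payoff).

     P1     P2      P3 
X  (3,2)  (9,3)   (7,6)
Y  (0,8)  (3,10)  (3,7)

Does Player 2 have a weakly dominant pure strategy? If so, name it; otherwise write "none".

none

P1 fails to dominate P2 at X (2<3).
P2 fails to dominate P3 at X (3<6).
P3 fails to dominate P1 at Y (7<8).
No single strategy dominates all the others.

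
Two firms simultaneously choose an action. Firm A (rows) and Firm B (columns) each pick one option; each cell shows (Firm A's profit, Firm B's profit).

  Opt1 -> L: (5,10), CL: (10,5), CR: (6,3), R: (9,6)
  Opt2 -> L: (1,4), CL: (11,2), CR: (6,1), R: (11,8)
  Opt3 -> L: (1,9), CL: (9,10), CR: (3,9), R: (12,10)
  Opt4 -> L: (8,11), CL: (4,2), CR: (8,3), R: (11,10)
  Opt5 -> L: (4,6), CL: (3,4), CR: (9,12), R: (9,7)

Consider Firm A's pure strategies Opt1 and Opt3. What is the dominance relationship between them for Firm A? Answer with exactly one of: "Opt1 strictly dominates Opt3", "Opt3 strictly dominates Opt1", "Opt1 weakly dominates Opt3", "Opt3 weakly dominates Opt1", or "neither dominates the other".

neither dominates the other

Compare Opt1 to Opt3 across every action of Firm B: L: 5>1, CL: 10>9, CR: 6>3, R: 9<12.
Opt1 does better at L, CL, CR but worse at R; neither strategy dominates the other.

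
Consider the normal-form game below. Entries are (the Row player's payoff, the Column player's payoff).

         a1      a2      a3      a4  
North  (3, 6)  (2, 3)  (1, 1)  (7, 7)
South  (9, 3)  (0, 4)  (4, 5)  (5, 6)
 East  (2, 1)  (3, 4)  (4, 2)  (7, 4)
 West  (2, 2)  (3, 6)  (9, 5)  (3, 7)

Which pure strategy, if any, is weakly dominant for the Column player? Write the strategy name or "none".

a4

a4 vs a1: North: 7>6, South: 6>3, East: 4>1, West: 7>2.
a4 vs a2: North: 7>3, South: 6>4, East: 4=4, West: 7>6.
a4 vs a3: North: 7>1, South: 6>5, East: 4>2, West: 7>5.
a4 is at least as good as every other strategy against every opponent action, so it is weakly dominant.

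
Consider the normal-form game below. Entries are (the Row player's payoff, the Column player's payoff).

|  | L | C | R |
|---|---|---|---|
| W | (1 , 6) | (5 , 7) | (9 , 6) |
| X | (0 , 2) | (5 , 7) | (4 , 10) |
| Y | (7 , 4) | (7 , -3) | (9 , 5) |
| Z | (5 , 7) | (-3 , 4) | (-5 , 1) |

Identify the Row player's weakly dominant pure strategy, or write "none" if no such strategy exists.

Y

Y vs W: L: 7>1, C: 7>5, R: 9=9.
Y vs X: L: 7>0, C: 7>5, R: 9>4.
Y vs Z: L: 7>5, C: 7>-3, R: 9>-5.
Y is at least as good as every other strategy against every opponent action, so it is weakly dominant.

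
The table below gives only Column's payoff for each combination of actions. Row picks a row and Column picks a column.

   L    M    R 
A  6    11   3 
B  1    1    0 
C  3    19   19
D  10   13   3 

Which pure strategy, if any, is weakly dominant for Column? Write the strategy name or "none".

M vs L: A: 11>6, B: 1=1, C: 19>3, D: 13>10.
M vs R: A: 11>3, B: 1>0, C: 19=19, D: 13>3.
M is at least as good as every other strategy against every opponent action, so it is weakly dominant.

M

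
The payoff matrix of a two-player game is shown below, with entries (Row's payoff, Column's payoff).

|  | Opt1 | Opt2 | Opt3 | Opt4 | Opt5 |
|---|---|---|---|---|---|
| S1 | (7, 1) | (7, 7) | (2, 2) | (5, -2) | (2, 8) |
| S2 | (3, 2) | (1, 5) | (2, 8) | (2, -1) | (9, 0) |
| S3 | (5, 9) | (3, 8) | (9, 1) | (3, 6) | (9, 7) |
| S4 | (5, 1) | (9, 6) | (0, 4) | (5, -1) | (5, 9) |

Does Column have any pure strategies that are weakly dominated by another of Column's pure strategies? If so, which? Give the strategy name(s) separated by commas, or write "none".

Opt4

Nothing dominates Opt1: Opt2 at S3 (9>8); Opt3 at S3 (9>1); Opt4 at S1 (1>-2); Opt5 at S2 (2>0).
Opt2: no other strategy beats it everywhere (Opt1 at S1 (7>1); Opt3 at S1 (7>2); Opt4 at S1 (7>-2); Opt5 at S2 (5>0)).
Opt3 is not dominated — it holds its own against Opt1 at S1 (2>1); Opt2 at S2 (8>5); Opt4 at S1 (2>-2); Opt5 at S2 (8>0).
Opt4 is weakly dominated by Opt1 (S1: 1>-2, S2: 2>-1, S3: 9>6, S4: 1>-1).
Opt5 is not dominated — it holds its own against Opt1 at S1 (8>1); Opt2 at S1 (8>7); Opt3 at S1 (8>2); Opt4 at S1 (8>-2).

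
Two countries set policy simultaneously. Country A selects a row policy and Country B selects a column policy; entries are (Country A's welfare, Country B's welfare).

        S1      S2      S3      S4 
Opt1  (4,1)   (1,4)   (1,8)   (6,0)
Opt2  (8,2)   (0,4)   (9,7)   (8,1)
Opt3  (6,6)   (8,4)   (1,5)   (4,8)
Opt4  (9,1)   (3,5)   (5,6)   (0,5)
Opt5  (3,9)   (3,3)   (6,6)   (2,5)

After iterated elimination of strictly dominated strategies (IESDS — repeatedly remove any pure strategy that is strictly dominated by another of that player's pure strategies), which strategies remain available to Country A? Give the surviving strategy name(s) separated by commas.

Opt2

For Country B, S3 strictly dominates S2 on the remaining rows (Opt1: 8>4, Opt2: 7>4, Opt3: 5>4, Opt4: 6>5, Opt5: 6>3); eliminate S2.
For Country A, Opt2 strictly dominates Opt1 on the remaining columns (S1: 8>4, S3: 9>1, S4: 8>6); eliminate Opt1.
For Country A, Opt2 strictly dominates Opt3 on the remaining columns (S1: 8>6, S3: 9>1, S4: 8>4); eliminate Opt3.
For Country A, Opt2 strictly dominates Opt5 on the remaining columns (S1: 8>3, S3: 9>6, S4: 8>2); eliminate Opt5.
Country B's strategy S1 is strictly dominated by S3 (Opt2: 7>2, Opt4: 6>1) and is removed.
For Country A, Opt2 strictly dominates Opt4 on the remaining columns (S3: 9>5, S4: 8>0); eliminate Opt4.
Country B's strategy S4 is strictly dominated by S3 (Opt2: 7>1) and is removed.
Among the remaining strategies, none is strictly dominated by another pure strategy of the same player, so the elimination stops.
Surviving strategies — Country A: {Opt2}; Country B: {S3}.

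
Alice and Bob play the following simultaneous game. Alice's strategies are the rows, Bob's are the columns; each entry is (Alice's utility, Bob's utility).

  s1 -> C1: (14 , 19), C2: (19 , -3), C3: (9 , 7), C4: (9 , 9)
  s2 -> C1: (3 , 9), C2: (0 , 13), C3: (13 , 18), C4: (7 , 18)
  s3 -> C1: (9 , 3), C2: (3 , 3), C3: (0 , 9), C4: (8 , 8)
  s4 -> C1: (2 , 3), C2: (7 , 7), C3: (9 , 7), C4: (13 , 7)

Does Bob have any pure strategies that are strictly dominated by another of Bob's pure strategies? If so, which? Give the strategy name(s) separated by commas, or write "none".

none

Nothing dominates C1: C2 at s1 (19>-3); C3 at s1 (19>7); C4 at s1 (19>9).
C2: no other strategy beats it everywhere (C1 at s2 (13>9); C3 at s4 (7=7); C4 at s4 (7=7)).
Nothing dominates C3: C1 at s2 (18>9); C2 at s1 (7>-3); C4 at s2 (18=18).
C4 is not dominated — it holds its own against C1 at s2 (18>9); C2 at s1 (9>-3); C3 at s1 (9>7).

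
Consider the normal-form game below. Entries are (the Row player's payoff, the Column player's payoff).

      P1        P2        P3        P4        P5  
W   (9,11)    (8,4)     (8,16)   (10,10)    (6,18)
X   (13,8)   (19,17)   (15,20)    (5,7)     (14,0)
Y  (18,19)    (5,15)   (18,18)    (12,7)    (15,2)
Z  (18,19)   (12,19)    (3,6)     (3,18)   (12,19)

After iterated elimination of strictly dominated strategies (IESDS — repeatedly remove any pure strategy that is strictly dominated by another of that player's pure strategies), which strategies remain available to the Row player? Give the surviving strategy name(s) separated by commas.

X, Y, Z

Column P4 is eliminated: P1 beats it against every remaining row (W: 11>10, X: 8>7, Y: 19>7, Z: 19>18).
Row W is eliminated: X beats it against every remaining column (P1: 13>9, P2: 19>8, P3: 15>8, P5: 14>6).
Among the remaining strategies, none is strictly dominated by another pure strategy of the same player, so the elimination stops.
Surviving strategies — the Row player: {X, Y, Z}; the Column player: {P1, P2, P3, P5}.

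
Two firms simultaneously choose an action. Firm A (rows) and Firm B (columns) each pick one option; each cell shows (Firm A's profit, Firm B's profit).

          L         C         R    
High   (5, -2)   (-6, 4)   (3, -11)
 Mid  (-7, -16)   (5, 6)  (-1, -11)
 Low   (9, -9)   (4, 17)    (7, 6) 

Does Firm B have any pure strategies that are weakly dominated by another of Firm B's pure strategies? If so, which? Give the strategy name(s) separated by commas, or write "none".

L, R

L is weakly dominated by C (High: 4>-2, Mid: 6>-16, Low: 17>-9).
C is not dominated — it holds its own against L at High (4>-2); R at High (4>-11).
R is weakly dominated by C (High: 4>-11, Mid: 6>-11, Low: 17>6).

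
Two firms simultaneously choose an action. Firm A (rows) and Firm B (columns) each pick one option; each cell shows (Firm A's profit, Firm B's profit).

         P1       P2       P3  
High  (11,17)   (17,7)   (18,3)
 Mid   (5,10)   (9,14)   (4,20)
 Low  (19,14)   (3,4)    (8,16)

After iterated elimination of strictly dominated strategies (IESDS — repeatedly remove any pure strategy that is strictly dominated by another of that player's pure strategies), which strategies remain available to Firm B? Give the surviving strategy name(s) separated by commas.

P1, P3

Firm A's strategy Mid is strictly dominated by High (P1: 11>5, P2: 17>9, P3: 18>4) and is removed.
For Firm B, P1 strictly dominates P2 on the remaining rows (High: 17>7, Low: 14>4); eliminate P2.
Among the remaining strategies, none is strictly dominated by another pure strategy of the same player, so the elimination stops.
Surviving strategies — Firm A: {High, Low}; Firm B: {P1, P3}.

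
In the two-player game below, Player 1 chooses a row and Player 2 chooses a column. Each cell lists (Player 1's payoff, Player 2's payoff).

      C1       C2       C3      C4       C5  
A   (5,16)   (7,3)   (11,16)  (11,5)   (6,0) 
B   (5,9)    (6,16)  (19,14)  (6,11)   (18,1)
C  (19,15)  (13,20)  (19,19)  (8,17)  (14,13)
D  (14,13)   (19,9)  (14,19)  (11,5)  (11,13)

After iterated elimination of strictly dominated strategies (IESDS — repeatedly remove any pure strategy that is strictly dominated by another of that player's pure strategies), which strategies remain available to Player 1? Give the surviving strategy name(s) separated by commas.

Column C4 is eliminated: C3 beats it against every remaining row (A: 16>5, B: 14>11, C: 19>17, D: 19>5).
Player 1's strategy A is strictly dominated by C (C1: 19>5, C2: 13>7, C3: 19>11, C5: 14>6) and is removed.
For Player 2, C3 strictly dominates C1 on the remaining rows (B: 14>9, C: 19>15, D: 19>13); eliminate C1.
For Player 2, C3 strictly dominates C5 on the remaining rows (B: 14>1, C: 19>13, D: 19>13); eliminate C5.
Among the remaining strategies, none is strictly dominated by another pure strategy of the same player, so the elimination stops.
Surviving strategies — Player 1: {B, C, D}; Player 2: {C2, C3}.

B, C, D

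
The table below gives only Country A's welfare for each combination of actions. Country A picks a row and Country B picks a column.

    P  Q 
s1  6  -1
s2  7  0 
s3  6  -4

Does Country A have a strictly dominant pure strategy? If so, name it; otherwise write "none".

s2

s2 vs s1: P: 7>6, Q: 0>-1.
s2 vs s3: P: 7>6, Q: 0>-4.
s2 strictly beats every other strategy against every opponent action, so it is strictly dominant.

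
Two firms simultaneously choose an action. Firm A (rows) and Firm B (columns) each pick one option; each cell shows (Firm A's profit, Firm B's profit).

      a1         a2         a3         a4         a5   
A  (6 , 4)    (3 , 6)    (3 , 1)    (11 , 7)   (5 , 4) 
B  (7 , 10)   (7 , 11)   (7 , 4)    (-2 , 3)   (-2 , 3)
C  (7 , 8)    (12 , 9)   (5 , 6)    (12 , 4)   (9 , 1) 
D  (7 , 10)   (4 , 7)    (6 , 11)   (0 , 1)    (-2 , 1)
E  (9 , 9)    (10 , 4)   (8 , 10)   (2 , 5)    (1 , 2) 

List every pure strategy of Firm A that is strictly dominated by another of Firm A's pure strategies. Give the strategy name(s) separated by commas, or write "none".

A: dominated, since C does at least as well everywhere (a1: 7>6, a2: 12>3, a3: 5>3, a4: 12>11, a5: 9>5).
B: dominated, since E does at least as well everywhere (a1: 9>7, a2: 10>7, a3: 8>7, a4: 2>-2, a5: 1>-2).
C is not dominated — it holds its own against A at a1 (7>6); B at a1 (7=7); D at a1 (7=7); E at a2 (12>10).
D is strictly dominated by E (a1: 9>7, a2: 10>4, a3: 8>6, a4: 2>0, a5: 1>-2).
Nothing dominates E: A at a1 (9>6); B at a1 (9>7); C at a1 (9>7); D at a1 (9>7).

A, B, D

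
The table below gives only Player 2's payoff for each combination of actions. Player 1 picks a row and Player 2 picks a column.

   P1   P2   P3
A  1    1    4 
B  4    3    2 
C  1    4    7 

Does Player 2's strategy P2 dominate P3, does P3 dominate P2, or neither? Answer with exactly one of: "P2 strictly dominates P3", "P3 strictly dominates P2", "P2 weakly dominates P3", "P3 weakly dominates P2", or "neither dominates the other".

neither dominates the other

P2's payoffs vs P3's, by Player 1's action — A: 1<4, B: 3>2, C: 4<7.
P2 does better at B but worse at A, C; neither strategy dominates the other.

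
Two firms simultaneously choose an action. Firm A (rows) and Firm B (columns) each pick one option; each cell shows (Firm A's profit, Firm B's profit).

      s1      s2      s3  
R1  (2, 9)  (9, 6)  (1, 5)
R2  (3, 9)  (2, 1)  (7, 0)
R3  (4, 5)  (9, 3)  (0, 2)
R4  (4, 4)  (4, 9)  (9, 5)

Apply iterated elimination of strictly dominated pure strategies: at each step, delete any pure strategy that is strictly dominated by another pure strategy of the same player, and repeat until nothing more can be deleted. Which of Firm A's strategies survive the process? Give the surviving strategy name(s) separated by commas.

R1, R3, R4

Row R2 is eliminated: R4 beats it against every remaining column (s1: 4>3, s2: 4>2, s3: 9>7).
Firm B's strategy s3 is strictly dominated by s2 (R1: 6>5, R3: 3>2, R4: 9>5) and is removed.
Among the remaining strategies, none is strictly dominated by another pure strategy of the same player, so the elimination stops.
Surviving strategies — Firm A: {R1, R3, R4}; Firm B: {s1, s2}.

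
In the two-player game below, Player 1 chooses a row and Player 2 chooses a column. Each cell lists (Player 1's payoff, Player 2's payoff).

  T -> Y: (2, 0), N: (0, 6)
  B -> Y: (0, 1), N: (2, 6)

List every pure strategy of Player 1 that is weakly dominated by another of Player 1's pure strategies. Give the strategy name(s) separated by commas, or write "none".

none

T is not dominated — it holds its own against B at Y (2>0).
B: no other strategy beats it everywhere (T at N (2>0)).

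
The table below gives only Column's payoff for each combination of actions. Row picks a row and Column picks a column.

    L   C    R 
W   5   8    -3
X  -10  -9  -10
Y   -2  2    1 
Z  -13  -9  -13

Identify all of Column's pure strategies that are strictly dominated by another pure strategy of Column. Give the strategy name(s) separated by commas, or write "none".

L is strictly dominated by C (W: 8>5, X: -9>-10, Y: 2>-2, Z: -9>-13).
C: no other strategy beats it everywhere (L at W (8>5); R at W (8>-3)).
R is strictly dominated by C (W: 8>-3, X: -9>-10, Y: 2>1, Z: -9>-13).

L, R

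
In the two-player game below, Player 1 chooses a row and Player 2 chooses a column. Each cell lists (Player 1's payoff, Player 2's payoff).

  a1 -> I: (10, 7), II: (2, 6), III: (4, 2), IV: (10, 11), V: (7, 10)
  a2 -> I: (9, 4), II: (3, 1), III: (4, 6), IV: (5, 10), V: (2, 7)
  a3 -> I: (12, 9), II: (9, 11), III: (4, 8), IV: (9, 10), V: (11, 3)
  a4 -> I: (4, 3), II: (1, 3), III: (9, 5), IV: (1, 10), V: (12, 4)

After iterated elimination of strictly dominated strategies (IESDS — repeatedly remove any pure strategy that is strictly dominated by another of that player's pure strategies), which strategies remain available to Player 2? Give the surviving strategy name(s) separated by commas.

For Player 2, IV strictly dominates I on the remaining rows (a1: 11>7, a2: 10>4, a3: 10>9, a4: 10>3); eliminate I.
Player 2's strategy III is strictly dominated by IV (a1: 11>2, a2: 10>6, a3: 10>8, a4: 10>5) and is removed.
For Player 1, a3 strictly dominates a2 on the remaining columns (II: 9>3, IV: 9>5, V: 11>2); eliminate a2.
Player 2's strategy V is strictly dominated by IV (a1: 11>10, a3: 10>3, a4: 10>4) and is removed.
Row a4 is eliminated: a1 beats it against every remaining column (II: 2>1, IV: 10>1).
Among the remaining strategies, none is strictly dominated by another pure strategy of the same player, so the elimination stops.
Surviving strategies — Player 1: {a1, a3}; Player 2: {II, IV}.

II, IV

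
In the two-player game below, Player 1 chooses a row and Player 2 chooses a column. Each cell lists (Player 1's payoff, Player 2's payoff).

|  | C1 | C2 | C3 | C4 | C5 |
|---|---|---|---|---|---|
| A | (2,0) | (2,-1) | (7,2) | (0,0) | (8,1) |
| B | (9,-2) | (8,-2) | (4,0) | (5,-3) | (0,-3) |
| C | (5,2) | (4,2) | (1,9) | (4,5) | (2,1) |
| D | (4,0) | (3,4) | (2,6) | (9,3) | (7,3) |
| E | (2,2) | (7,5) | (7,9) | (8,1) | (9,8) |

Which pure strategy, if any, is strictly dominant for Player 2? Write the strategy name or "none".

C3

C3 vs C1: A: 2>0, B: 0>-2, C: 9>2, D: 6>0, E: 9>2.
C3 vs C2: A: 2>-1, B: 0>-2, C: 9>2, D: 6>4, E: 9>5.
C3 vs C4: A: 2>0, B: 0>-3, C: 9>5, D: 6>3, E: 9>1.
C3 vs C5: A: 2>1, B: 0>-3, C: 9>1, D: 6>3, E: 9>8.
C3 strictly beats every other strategy against every opponent action, so it is strictly dominant.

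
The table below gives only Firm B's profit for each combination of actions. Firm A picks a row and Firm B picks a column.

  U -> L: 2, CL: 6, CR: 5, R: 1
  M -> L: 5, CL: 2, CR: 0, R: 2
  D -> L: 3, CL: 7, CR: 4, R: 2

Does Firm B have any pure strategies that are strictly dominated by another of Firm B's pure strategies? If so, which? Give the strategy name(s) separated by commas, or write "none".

CR, R

L is not dominated — it holds its own against CL at M (5>2); CR at M (5>0); R at U (2>1).
CL: no other strategy beats it everywhere (L at U (6>2); CR at U (6>5); R at U (6>1)).
CL strictly dominates CR — U: 6>5, M: 2>0, D: 7>4.
L strictly dominates R — U: 2>1, M: 5>2, D: 3>2.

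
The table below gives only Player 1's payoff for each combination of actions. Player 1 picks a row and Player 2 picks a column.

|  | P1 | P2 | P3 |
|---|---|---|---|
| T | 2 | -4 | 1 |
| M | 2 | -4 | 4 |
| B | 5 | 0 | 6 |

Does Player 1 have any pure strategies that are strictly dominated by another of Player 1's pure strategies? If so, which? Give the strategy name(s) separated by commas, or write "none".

T, M

B strictly dominates T — P1: 5>2, P2: 0>-4, P3: 6>1.
B strictly dominates M — P1: 5>2, P2: 0>-4, P3: 6>4.
B: no other strategy beats it everywhere (T at P1 (5>2); M at P1 (5>2)).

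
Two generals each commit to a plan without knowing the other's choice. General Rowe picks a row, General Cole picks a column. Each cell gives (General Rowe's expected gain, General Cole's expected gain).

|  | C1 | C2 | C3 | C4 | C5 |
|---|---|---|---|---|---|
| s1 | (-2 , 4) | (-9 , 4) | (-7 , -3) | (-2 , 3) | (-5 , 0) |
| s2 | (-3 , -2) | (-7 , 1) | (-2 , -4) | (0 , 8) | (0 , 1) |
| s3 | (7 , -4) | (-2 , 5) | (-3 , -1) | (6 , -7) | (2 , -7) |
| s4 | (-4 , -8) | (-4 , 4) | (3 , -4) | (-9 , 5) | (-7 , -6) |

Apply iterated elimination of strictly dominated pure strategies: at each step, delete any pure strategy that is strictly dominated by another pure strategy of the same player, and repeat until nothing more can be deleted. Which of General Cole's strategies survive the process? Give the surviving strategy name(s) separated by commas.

General Rowe's strategy s1 is strictly dominated by s3 (C1: 7>-2, C2: -2>-9, C3: -3>-7, C4: 6>-2, C5: 2>-5) and is removed.
For General Cole, C2 strictly dominates C1 on the remaining rows (s2: 1>-2, s3: 5>-4, s4: 4>-8); eliminate C1.
For General Cole, C2 strictly dominates C3 on the remaining rows (s2: 1>-4, s3: 5>-1, s4: 4>-4); eliminate C3.
Row s2 is eliminated: s3 beats it against every remaining column (C2: -2>-7, C4: 6>0, C5: 2>0).
General Rowe's strategy s4 is strictly dominated by s3 (C2: -2>-4, C4: 6>-9, C5: 2>-7) and is removed.
For General Cole, C2 strictly dominates C4 on the remaining rows (s3: 5>-7); eliminate C4.
Column C5 is eliminated: C2 beats it against every remaining row (s3: 5>-7).
Among the remaining strategies, none is strictly dominated by another pure strategy of the same player, so the elimination stops.
Surviving strategies — General Rowe: {s3}; General Cole: {C2}.

C2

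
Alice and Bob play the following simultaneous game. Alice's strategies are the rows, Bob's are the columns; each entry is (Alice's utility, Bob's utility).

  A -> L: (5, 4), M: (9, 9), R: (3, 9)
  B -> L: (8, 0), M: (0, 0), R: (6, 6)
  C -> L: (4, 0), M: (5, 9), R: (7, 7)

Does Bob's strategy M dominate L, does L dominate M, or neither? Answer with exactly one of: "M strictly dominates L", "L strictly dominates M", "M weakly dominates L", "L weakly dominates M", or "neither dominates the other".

M's payoffs vs L's, by Alice's action — A: 9>4, B: 0=0, C: 9>0.
M is at least as good everywhere and strictly better somewhere (tied only at B), so M weakly but not strictly dominates L.

M weakly dominates L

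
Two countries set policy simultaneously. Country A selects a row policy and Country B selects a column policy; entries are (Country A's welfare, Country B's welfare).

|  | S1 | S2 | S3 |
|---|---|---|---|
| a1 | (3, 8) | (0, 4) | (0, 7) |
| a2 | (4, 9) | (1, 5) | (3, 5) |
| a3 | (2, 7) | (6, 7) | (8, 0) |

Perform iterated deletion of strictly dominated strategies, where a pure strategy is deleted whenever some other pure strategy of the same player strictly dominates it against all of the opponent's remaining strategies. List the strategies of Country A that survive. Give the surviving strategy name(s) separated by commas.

For Country A, a2 strictly dominates a1 on the remaining columns (S1: 4>3, S2: 1>0, S3: 3>0); eliminate a1.
Column S3 is eliminated: S1 beats it against every remaining row (a2: 9>5, a3: 7>0).
Among the remaining strategies, none is strictly dominated by another pure strategy of the same player, so the elimination stops.
Surviving strategies — Country A: {a2, a3}; Country B: {S1, S2}.

a2, a3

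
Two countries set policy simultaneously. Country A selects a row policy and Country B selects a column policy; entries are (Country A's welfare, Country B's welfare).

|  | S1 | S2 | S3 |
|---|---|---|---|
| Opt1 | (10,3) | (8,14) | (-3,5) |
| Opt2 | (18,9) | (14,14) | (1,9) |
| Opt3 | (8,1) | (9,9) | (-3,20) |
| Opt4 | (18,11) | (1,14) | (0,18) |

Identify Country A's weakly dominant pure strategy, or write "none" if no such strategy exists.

Opt2

Opt2 vs Opt1: S1: 18>10, S2: 14>8, S3: 1>-3.
Opt2 vs Opt3: S1: 18>8, S2: 14>9, S3: 1>-3.
Opt2 vs Opt4: S1: 18=18, S2: 14>1, S3: 1>0.
Opt2 is at least as good as every other strategy against every opponent action, so it is weakly dominant.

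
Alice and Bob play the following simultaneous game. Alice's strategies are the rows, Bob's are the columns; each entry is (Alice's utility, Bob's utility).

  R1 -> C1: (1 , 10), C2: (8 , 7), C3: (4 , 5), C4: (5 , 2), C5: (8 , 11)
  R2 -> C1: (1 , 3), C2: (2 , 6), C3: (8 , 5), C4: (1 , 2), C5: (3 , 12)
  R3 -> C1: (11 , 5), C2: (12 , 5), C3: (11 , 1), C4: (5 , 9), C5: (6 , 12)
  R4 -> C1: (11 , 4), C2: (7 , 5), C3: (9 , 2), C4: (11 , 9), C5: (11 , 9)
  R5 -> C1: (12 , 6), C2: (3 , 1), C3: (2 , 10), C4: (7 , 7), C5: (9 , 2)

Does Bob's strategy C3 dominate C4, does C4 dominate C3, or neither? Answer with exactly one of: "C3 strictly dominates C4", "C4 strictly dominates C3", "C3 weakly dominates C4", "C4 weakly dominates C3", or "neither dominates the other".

C3's payoffs vs C4's, by Alice's action — R1: 5>2, R2: 5>2, R3: 1<9, R4: 2<9, R5: 10>7.
C3 does better at R1, R2, R5 but worse at R3, R4; neither strategy dominates the other.

neither dominates the other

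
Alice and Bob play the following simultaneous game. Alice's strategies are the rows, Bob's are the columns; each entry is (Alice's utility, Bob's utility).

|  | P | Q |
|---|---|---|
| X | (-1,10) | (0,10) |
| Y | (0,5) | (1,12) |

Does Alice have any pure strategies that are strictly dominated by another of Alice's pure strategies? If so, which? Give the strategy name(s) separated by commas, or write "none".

X: dominated, since Y does at least as well everywhere (P: 0>-1, Q: 1>0).
Y is not dominated — it holds its own against X at P (0>-1).

X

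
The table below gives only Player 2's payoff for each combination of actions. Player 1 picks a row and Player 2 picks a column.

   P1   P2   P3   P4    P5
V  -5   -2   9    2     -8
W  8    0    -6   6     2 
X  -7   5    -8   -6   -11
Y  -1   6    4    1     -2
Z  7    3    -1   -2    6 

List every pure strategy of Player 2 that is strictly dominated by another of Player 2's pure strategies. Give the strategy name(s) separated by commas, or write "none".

P1 is not dominated — it holds its own against P2 at W (8>0); P3 at W (8>-6); P4 at W (8>6); P5 at V (-5>-8).
P2: no other strategy beats it everywhere (P1 at V (-2>-5); P3 at W (0>-6); P4 at X (5>-6); P5 at V (-2>-8)).
P3 is not dominated — it holds its own against P1 at V (9>-5); P2 at V (9>-2); P4 at V (9>2); P5 at V (9>-8).
P4: no other strategy beats it everywhere (P1 at V (2>-5); P2 at V (2>-2); P3 at W (6>-6); P5 at V (2>-8)).
P1 strictly dominates P5 — V: -5>-8, W: 8>2, X: -7>-11, Y: -1>-2, Z: 7>6.

P5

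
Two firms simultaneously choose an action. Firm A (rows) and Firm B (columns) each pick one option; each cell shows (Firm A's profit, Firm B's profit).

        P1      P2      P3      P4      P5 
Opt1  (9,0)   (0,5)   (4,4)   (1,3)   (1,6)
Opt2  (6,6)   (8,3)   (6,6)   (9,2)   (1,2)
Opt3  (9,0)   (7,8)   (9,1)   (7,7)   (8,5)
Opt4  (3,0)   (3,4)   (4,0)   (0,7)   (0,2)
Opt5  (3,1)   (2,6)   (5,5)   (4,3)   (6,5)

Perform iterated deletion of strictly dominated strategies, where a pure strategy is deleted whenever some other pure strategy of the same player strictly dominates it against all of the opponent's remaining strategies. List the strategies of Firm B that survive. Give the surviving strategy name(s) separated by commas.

P1, P2, P3, P5

Row Opt4 is eliminated: Opt2 beats it against every remaining column (P1: 6>3, P2: 8>3, P3: 6>4, P4: 9>0, P5: 1>0).
Row Opt5 is eliminated: Opt3 beats it against every remaining column (P1: 9>3, P2: 7>2, P3: 9>5, P4: 7>4, P5: 8>6).
Column P4 is eliminated: P2 beats it against every remaining row (Opt1: 5>3, Opt2: 3>2, Opt3: 8>7).
Among the remaining strategies, none is strictly dominated by another pure strategy of the same player, so the elimination stops.
Surviving strategies — Firm A: {Opt1, Opt2, Opt3}; Firm B: {P1, P2, P3, P5}.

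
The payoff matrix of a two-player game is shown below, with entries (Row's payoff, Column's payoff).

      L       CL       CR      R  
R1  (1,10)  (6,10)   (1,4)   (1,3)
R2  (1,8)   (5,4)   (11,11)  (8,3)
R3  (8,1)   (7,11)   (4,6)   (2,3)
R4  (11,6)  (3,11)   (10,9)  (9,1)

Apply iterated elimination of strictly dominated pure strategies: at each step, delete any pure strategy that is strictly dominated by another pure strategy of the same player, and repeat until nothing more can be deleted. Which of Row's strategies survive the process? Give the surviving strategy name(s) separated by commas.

Row R1 is eliminated: R3 beats it against every remaining column (L: 8>1, CL: 7>6, CR: 4>1, R: 2>1).
Column L is eliminated: CR beats it against every remaining row (R2: 11>8, R3: 6>1, R4: 9>6).
For Column, CL strictly dominates R on the remaining rows (R2: 4>3, R3: 11>3, R4: 11>1); eliminate R.
Row R4 is eliminated: R2 beats it against every remaining column (CL: 5>3, CR: 11>10).
Among the remaining strategies, none is strictly dominated by another pure strategy of the same player, so the elimination stops.
Surviving strategies — Row: {R2, R3}; Column: {CL, CR}.

R2, R3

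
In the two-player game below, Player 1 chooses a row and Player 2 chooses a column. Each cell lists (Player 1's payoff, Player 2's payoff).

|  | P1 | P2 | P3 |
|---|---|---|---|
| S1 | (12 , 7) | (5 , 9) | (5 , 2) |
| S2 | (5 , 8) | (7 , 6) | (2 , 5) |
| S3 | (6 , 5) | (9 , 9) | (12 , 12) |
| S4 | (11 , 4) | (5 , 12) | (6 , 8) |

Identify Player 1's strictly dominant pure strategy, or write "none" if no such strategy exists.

none

S1 fails to dominate S2 at P2 (5<7).
S2 fails to dominate S1 at P1 (5<12).
S3 fails to dominate S1 at P1 (6<12).
S4 fails to dominate S1 at P1 (11<12).
No single strategy dominates all the others.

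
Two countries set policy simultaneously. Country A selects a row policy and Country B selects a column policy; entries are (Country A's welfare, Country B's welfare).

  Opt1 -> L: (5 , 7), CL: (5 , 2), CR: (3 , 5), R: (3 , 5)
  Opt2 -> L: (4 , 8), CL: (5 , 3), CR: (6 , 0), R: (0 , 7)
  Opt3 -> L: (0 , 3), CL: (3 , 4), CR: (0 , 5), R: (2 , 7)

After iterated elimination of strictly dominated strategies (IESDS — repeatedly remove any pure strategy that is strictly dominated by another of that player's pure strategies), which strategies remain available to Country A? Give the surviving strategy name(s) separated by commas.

Country A's strategy Opt3 is strictly dominated by Opt1 (L: 5>0, CL: 5>3, CR: 3>0, R: 3>2) and is removed.
Country B's strategy CL is strictly dominated by L (Opt1: 7>2, Opt2: 8>3) and is removed.
For Country B, L strictly dominates CR on the remaining rows (Opt1: 7>5, Opt2: 8>0); eliminate CR.
For Country A, Opt1 strictly dominates Opt2 on the remaining columns (L: 5>4, R: 3>0); eliminate Opt2.
Country B's strategy R is strictly dominated by L (Opt1: 7>5) and is removed.
Among the remaining strategies, none is strictly dominated by another pure strategy of the same player, so the elimination stops.
Surviving strategies — Country A: {Opt1}; Country B: {L}.

Opt1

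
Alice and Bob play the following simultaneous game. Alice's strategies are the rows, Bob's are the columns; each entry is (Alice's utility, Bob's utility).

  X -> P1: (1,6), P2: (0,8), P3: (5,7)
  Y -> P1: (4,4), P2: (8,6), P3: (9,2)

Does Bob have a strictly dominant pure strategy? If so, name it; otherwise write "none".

P2

P2 vs P1: X: 8>6, Y: 6>4.
P2 vs P3: X: 8>7, Y: 6>2.
P2 strictly beats every other strategy against every opponent action, so it is strictly dominant.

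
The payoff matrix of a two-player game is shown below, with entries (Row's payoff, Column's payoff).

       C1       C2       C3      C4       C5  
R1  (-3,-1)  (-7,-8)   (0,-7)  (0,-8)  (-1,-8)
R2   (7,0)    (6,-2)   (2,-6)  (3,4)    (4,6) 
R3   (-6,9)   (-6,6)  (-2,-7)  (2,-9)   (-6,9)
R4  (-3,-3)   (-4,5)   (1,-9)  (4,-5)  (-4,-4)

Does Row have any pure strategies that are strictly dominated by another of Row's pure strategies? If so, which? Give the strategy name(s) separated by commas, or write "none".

R1: dominated, since R2 does at least as well everywhere (C1: 7>-3, C2: 6>-7, C3: 2>0, C4: 3>0, C5: 4>-1).
R2: no other strategy beats it everywhere (R1 at C1 (7>-3); R3 at C1 (7>-6); R4 at C1 (7>-3)).
R2 strictly dominates R3 — C1: 7>-6, C2: 6>-6, C3: 2>-2, C4: 3>2, C5: 4>-6.
Nothing dominates R4: R1 at C1 (-3=-3); R2 at C4 (4>3); R3 at C1 (-3>-6).

R1, R3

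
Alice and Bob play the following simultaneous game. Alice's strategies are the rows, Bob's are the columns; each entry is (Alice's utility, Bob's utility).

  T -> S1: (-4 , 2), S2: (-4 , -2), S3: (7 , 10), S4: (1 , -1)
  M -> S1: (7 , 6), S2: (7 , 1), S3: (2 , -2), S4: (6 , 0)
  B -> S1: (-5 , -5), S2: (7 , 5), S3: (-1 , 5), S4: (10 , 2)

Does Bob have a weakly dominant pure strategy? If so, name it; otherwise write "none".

S1 fails to dominate S2 at B (-5<5).
S2 fails to dominate S1 at T (-2<2).
S3 fails to dominate S1 at M (-2<6).
S4 fails to dominate S1 at T (-1<2).
No single strategy dominates all the others.

none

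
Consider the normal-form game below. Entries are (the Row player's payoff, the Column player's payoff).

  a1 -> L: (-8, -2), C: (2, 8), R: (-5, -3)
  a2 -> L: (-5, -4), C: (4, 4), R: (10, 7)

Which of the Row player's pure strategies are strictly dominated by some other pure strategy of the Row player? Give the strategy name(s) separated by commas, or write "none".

a1: dominated, since a2 does at least as well everywhere (L: -5>-8, C: 4>2, R: 10>-5).
a2 is not dominated — it holds its own against a1 at L (-5>-8).

a1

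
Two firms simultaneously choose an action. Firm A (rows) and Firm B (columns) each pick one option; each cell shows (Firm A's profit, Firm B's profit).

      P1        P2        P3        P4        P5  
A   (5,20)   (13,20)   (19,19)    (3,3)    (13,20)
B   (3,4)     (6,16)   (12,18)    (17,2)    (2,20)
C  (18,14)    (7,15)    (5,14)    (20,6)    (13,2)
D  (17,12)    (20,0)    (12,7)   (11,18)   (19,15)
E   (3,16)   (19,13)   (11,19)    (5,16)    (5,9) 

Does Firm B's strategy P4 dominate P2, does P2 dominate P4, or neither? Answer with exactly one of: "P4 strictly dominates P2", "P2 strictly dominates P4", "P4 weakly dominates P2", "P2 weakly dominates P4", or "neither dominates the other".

Compare P4 to P2 across each choice by Firm A: A: 3<20, B: 2<16, C: 6<15, D: 18>0, E: 16>13.
P4 does better at D, E but worse at A, B, C; neither strategy dominates the other.

neither dominates the other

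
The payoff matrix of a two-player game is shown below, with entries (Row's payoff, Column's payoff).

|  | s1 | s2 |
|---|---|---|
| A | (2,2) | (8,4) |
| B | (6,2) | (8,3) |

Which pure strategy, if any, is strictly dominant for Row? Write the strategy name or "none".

A fails to dominate B at s1 (2<6).
B fails to dominate A at s2 (8=8).
No single strategy dominates all the others.

none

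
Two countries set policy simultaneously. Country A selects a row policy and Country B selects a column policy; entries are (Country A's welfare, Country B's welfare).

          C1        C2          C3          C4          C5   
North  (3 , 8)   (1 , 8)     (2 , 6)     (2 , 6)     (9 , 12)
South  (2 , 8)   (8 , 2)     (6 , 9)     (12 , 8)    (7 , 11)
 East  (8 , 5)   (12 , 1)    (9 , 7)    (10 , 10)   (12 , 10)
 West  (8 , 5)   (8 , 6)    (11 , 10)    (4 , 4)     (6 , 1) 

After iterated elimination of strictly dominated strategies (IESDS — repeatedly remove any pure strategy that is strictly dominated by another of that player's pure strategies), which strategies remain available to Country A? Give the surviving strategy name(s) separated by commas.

Country A's strategy North is strictly dominated by East (C1: 8>3, C2: 12>1, C3: 9>2, C4: 10>2, C5: 12>9) and is removed.
Column C1 is eliminated: C3 beats it against every remaining row (South: 9>8, East: 7>5, West: 10>5).
Country B's strategy C2 is strictly dominated by C3 (South: 9>2, East: 7>1, West: 10>6) and is removed.
Among the remaining strategies, none is strictly dominated by another pure strategy of the same player, so the elimination stops.
Surviving strategies — Country A: {South, East, West}; Country B: {C3, C4, C5}.

South, East, West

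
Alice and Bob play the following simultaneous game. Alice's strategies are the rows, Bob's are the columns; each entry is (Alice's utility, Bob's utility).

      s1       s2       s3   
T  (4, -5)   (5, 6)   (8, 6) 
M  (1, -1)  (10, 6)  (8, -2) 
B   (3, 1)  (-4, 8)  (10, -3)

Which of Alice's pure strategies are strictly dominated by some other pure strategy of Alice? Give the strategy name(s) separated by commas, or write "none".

Nothing dominates T: M at s1 (4>1); B at s1 (4>3).
M is not dominated — it holds its own against T at s2 (10>5); B at s2 (10>-4).
B is not dominated — it holds its own against T at s3 (10>8); M at s1 (3>1).

none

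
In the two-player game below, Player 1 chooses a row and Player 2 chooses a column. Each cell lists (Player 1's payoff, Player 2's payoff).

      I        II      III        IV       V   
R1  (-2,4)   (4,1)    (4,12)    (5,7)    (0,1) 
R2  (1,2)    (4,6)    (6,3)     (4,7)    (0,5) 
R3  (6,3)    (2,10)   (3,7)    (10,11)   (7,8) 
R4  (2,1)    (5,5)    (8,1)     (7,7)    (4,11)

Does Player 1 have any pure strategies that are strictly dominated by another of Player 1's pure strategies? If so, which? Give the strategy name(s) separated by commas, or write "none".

R1 is strictly dominated by R4 (I: 2>-2, II: 5>4, III: 8>4, IV: 7>5, V: 4>0).
R2 is strictly dominated by R4 (I: 2>1, II: 5>4, III: 8>6, IV: 7>4, V: 4>0).
Nothing dominates R3: R1 at I (6>-2); R2 at I (6>1); R4 at I (6>2).
R4: no other strategy beats it everywhere (R1 at I (2>-2); R2 at I (2>1); R3 at II (5>2)).

R1, R2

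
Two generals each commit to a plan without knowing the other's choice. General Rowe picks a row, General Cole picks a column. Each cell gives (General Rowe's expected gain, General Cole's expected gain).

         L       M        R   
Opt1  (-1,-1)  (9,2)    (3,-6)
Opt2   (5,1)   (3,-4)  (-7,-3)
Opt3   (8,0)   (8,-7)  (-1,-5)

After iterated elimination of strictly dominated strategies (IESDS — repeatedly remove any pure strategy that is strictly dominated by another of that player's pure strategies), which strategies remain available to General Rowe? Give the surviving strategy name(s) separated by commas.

Row Opt2 is eliminated: Opt3 beats it against every remaining column (L: 8>5, M: 8>3, R: -1>-7).
Column R is eliminated: L beats it against every remaining row (Opt1: -1>-6, Opt3: 0>-5).
Among the remaining strategies, none is strictly dominated by another pure strategy of the same player, so the elimination stops.
Surviving strategies — General Rowe: {Opt1, Opt3}; General Cole: {L, M}.

Opt1, Opt3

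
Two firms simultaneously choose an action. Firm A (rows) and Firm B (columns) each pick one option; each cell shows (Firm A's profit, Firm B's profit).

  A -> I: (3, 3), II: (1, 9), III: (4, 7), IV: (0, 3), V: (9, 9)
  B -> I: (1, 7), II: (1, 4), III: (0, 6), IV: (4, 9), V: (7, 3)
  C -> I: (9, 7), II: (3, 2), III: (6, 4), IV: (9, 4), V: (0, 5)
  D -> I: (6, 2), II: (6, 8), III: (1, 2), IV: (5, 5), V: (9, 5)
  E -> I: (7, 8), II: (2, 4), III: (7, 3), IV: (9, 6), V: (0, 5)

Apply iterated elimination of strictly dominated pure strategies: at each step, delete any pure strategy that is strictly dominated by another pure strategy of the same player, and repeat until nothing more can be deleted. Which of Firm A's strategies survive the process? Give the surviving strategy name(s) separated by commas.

Row B is eliminated: D beats it against every remaining column (I: 6>1, II: 6>1, III: 1>0, IV: 5>4, V: 9>7).
For Firm B, V strictly dominates III on the remaining rows (A: 9>7, C: 5>4, D: 5>2, E: 5>3); eliminate III.
Among the remaining strategies, none is strictly dominated by another pure strategy of the same player, so the elimination stops.
Surviving strategies — Firm A: {A, C, D, E}; Firm B: {I, II, IV, V}.

A, C, D, E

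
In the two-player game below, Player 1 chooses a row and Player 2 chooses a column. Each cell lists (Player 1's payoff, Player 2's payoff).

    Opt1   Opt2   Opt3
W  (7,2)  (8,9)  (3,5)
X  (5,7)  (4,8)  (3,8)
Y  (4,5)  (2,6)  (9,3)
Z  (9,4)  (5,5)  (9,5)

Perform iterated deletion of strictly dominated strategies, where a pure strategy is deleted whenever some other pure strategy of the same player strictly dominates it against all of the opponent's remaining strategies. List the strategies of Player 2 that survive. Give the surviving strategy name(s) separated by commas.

Player 1's strategy X is strictly dominated by Z (Opt1: 9>5, Opt2: 5>4, Opt3: 9>3) and is removed.
Player 2's strategy Opt1 is strictly dominated by Opt2 (W: 9>2, Y: 6>5, Z: 5>4) and is removed.
Among the remaining strategies, none is strictly dominated by another pure strategy of the same player, so the elimination stops.
Surviving strategies — Player 1: {W, Y, Z}; Player 2: {Opt2, Opt3}.

Opt2, Opt3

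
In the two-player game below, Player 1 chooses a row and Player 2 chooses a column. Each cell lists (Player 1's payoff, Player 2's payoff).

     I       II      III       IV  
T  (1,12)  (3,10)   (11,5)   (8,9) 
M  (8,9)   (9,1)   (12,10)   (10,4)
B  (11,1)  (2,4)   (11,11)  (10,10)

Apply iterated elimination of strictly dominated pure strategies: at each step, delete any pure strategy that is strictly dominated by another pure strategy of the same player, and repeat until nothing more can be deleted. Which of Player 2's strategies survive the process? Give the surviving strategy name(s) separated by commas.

III

Player 1's strategy T is strictly dominated by M (I: 8>1, II: 9>3, III: 12>11, IV: 10>8) and is removed.
For Player 2, III strictly dominates I on the remaining rows (M: 10>9, B: 11>1); eliminate I.
Column II is eliminated: III beats it against every remaining row (M: 10>1, B: 11>4).
Player 2's strategy IV is strictly dominated by III (M: 10>4, B: 11>10) and is removed.
For Player 1, M strictly dominates B on the remaining columns (III: 12>11); eliminate B.
Among the remaining strategies, none is strictly dominated by another pure strategy of the same player, so the elimination stops.
Surviving strategies — Player 1: {M}; Player 2: {III}.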